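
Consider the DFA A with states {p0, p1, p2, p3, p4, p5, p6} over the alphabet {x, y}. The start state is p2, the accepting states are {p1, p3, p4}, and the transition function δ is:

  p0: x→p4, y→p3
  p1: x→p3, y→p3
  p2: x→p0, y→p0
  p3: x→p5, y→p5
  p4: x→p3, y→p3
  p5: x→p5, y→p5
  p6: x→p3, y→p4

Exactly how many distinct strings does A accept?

8

The useful subgraph on states {p0, p2, p3, p4} is acyclic, so L(A) is finite; the longest accepting path visits 4 useful states, giving maximum string length 3.
Counting accepting paths from p2 by length: 4 of length 2, 4 of length 3. Total 8.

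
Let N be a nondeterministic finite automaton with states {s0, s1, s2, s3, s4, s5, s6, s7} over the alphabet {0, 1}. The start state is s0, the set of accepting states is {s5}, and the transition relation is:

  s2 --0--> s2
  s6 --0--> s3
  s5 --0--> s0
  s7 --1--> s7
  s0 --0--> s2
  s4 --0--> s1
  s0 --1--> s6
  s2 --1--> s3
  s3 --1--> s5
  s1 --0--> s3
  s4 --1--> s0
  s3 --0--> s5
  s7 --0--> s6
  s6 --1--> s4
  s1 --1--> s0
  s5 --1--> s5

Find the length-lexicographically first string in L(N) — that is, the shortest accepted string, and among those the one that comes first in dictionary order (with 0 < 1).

010

A breadth-first search from s0 reaches an accepting state first via the path s0 → s2 → s3 → s5 on input 010.
No string of length < 3 is accepted (BFS exhausts all shorter strings without reaching an accepting state), and 010 is the lexicographically least accepting string of length 3.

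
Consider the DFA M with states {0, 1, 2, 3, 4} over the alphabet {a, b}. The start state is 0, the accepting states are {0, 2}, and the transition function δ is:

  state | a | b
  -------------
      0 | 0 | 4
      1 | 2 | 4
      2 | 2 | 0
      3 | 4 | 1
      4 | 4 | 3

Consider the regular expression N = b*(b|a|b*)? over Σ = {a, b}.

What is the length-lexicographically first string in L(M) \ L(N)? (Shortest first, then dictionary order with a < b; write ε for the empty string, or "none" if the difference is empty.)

aa

The string aa is accepted by M but not by N.
No shorter string lies in the difference, and aa is the lexicographically first length-2 string in L(M) \ L(N).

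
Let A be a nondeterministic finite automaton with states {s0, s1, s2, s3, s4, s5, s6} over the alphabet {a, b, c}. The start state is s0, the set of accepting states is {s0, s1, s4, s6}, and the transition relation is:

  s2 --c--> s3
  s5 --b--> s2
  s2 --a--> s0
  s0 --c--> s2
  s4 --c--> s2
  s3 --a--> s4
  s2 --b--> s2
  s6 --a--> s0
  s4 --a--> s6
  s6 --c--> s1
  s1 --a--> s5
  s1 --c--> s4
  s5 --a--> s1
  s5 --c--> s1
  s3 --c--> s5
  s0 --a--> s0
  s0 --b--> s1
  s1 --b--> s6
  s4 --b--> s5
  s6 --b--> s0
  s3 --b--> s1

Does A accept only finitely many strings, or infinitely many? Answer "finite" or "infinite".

State s0 is reachable from the start and can reach an accepting state, and it lies on the cycle s0 → s0.
Traversing that cycle any number of times yields accepted strings of unbounded length, so the language is infinite.

infinite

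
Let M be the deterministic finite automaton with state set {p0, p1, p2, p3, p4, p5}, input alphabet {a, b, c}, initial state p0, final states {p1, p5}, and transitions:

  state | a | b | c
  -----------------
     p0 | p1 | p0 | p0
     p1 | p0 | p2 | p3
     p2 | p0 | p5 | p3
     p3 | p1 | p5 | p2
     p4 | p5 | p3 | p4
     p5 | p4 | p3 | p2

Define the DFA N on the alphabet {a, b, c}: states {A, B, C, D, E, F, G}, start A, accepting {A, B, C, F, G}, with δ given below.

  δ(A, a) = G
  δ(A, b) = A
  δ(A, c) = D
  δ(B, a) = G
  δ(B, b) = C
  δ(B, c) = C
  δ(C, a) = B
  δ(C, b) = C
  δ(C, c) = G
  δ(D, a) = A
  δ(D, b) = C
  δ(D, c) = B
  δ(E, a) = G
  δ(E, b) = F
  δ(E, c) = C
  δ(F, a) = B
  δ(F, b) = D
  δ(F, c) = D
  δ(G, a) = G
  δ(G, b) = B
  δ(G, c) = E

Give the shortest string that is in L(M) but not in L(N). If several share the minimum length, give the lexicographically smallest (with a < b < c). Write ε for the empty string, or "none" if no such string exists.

The string cabbacbb is accepted by M but not by N.
No shorter string lies in the difference, and cabbacbb is the lexicographically first length-8 string in L(M) \ L(N).

cabbacbb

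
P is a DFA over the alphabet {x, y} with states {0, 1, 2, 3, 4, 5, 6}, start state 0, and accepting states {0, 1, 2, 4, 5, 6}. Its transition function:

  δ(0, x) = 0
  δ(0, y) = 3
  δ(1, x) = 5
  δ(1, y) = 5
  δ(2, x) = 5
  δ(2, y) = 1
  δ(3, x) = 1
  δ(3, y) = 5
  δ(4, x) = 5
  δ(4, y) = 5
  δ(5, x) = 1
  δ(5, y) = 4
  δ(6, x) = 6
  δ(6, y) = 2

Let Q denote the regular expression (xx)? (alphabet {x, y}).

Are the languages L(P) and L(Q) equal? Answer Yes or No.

The string x is accepted by P but rejected by Q.
So L(P) ≠ L(Q).

No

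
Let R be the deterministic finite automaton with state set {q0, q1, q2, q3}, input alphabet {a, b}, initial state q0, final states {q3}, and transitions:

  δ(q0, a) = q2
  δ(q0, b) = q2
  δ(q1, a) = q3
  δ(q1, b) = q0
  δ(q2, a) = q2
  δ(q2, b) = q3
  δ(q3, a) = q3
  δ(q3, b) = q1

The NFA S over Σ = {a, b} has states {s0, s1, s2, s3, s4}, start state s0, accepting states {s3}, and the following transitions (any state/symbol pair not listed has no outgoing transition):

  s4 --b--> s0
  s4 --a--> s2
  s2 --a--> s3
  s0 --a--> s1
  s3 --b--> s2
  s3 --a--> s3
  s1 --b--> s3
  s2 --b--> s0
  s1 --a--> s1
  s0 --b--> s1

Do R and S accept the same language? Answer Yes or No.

Yes

Exploring the product automaton R × S from the start pair (q0, s0), following both machines on each input symbol, reaches 4 state pairs: (q0, s0), (q2, s1), (q3, s3), (q1, s2).
R accepts in {q3} and S accepts in {s3}. In every reachable pair the two components are either both accepting — (q3, s3) — or both non-accepting, so no string is accepted by exactly one of the machines: L(R) \ L(S) and L(S) \ L(R) are both empty.
Hence every string is accepted by R iff it is accepted by S, and the two languages coincide.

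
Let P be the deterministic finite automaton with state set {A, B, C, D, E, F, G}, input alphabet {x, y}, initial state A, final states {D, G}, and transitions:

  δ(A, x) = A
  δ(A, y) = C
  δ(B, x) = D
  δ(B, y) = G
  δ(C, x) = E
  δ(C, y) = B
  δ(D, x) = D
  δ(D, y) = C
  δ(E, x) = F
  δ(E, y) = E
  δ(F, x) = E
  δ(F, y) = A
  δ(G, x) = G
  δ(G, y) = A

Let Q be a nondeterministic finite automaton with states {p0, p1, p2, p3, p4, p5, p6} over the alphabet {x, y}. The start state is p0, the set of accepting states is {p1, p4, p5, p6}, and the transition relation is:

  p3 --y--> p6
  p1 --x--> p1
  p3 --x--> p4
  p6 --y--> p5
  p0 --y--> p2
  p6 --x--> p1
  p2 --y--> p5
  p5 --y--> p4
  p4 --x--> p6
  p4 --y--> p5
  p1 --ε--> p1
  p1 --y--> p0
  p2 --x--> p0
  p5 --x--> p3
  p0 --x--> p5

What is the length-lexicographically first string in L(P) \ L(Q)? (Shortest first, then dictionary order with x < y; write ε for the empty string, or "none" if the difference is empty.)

yyx

The string yyx is accepted by P but not by Q.
No shorter string lies in the difference, and yyx is the lexicographically first length-3 string in L(P) \ L(Q).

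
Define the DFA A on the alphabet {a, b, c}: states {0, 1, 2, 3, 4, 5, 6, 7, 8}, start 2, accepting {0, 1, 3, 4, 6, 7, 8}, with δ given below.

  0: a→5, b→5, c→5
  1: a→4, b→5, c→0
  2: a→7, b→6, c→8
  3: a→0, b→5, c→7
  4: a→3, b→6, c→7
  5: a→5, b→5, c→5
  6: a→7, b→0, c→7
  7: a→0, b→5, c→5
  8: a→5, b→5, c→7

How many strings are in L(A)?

The useful subgraph on states {0, 2, 6, 7, 8} is acyclic, so L(A) is finite; the longest accepting path visits 4 useful states, giving maximum string length 3.
Counting accepting paths from 2 by length: 3 of length 1, 5 of length 2, 3 of length 3. Total 11.

11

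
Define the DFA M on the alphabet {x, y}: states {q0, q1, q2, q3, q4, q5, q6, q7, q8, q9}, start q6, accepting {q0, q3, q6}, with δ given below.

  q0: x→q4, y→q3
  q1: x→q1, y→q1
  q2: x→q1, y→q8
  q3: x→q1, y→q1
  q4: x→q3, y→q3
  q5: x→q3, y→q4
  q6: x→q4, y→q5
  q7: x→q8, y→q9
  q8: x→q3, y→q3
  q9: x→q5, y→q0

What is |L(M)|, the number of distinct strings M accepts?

The useful subgraph on states {q3, q4, q5, q6} is acyclic, so L(M) is finite; the longest accepting path visits 4 useful states, giving maximum string length 3.
Counting accepting paths from q6 by length: 1 of length 0, 3 of length 2, 2 of length 3. Total 6.

6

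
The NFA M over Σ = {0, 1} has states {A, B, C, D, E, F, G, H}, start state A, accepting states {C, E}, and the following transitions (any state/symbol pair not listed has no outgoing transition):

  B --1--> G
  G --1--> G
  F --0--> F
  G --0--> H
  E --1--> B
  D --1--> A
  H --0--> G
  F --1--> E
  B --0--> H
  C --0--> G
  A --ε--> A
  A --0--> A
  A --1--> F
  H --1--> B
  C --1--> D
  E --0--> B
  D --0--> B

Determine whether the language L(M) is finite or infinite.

infinite

State A is reachable from the start and can reach an accepting state, and it lies on the cycle A → A.
Traversing that cycle any number of times yields accepted strings of unbounded length, so the language is infinite.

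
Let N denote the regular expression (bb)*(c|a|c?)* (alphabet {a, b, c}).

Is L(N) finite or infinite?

infinite

The expression contains a Kleene star applied to a subexpression that matches at least one nonempty string, so it matches strings of unbounded length.
Hence L(N) is infinite.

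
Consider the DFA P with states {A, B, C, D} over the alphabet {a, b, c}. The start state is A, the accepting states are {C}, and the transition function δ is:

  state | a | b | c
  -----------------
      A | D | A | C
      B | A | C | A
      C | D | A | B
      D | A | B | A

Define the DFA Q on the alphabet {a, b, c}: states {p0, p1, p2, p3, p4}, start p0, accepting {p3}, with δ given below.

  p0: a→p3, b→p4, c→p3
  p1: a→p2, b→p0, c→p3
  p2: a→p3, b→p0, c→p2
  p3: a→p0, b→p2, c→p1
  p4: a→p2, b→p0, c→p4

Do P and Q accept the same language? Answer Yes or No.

The string bc is accepted by P but rejected by Q.
So L(P) ≠ L(Q).

No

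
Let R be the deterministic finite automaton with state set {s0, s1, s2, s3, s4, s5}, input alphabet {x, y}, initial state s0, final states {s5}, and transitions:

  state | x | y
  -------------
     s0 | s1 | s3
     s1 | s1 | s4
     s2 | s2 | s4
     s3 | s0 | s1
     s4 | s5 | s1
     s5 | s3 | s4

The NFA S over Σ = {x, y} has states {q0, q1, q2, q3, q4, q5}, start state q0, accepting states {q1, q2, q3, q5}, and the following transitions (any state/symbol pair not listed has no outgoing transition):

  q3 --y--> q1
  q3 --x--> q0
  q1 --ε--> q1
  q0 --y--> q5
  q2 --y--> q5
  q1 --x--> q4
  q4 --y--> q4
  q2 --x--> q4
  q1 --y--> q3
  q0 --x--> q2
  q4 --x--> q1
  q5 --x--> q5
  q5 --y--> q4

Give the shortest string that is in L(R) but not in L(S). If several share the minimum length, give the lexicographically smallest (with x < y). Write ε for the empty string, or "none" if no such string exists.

xxxyx

The string xxxyx is accepted by R but not by S.
No shorter string lies in the difference, and xxxyx is the lexicographically first length-5 string in L(R) \ L(S).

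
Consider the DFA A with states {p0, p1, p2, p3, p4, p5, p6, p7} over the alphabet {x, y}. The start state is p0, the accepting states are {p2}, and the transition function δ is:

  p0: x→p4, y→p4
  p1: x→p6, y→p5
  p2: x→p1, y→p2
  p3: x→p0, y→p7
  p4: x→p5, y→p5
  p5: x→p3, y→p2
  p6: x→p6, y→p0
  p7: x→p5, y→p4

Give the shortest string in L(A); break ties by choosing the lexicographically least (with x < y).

xxy

A breadth-first search from p0 reaches an accepting state first via the path p0 → p4 → p5 → p2 on input xxy.
No string of length < 3 is accepted (BFS exhausts all shorter strings without reaching an accepting state), and xxy is the lexicographically least accepting string of length 3.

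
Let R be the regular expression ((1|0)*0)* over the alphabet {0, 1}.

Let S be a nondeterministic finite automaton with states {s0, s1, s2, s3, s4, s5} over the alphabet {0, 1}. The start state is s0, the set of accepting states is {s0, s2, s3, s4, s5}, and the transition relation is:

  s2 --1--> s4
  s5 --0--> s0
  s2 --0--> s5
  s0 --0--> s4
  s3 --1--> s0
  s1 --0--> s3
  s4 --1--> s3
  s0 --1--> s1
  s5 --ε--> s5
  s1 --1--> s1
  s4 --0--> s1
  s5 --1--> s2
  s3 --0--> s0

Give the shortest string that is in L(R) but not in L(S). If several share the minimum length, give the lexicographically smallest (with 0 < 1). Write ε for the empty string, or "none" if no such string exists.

00

The string 00 is accepted by R but not by S.
No shorter string lies in the difference, and 00 is the lexicographically first length-2 string in L(R) \ L(S).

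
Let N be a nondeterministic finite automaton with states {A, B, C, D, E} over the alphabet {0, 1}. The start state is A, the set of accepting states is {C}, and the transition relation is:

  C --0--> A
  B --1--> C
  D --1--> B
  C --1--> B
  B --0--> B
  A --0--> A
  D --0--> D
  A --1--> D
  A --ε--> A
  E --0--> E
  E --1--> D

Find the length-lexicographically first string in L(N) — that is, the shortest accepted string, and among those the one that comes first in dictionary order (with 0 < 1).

A breadth-first search from A reaches an accepting state first via the path A → D → B → C on input 111.
No string of length < 3 is accepted (BFS exhausts all shorter strings without reaching an accepting state), and 111 is the lexicographically least accepting string of length 3.

111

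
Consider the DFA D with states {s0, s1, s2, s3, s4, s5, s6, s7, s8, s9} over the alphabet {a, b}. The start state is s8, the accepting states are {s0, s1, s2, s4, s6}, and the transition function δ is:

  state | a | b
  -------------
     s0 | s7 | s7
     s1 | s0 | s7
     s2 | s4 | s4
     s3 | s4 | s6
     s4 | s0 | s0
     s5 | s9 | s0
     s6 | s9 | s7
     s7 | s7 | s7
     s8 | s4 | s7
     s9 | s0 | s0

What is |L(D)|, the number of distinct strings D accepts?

3

The useful subgraph on states {s0, s4, s8} is acyclic, so L(D) is finite; the longest accepting path visits 3 useful states, giving maximum string length 2.
Counting accepting paths from s8 by length: 1 of length 1, 2 of length 2. Total 3.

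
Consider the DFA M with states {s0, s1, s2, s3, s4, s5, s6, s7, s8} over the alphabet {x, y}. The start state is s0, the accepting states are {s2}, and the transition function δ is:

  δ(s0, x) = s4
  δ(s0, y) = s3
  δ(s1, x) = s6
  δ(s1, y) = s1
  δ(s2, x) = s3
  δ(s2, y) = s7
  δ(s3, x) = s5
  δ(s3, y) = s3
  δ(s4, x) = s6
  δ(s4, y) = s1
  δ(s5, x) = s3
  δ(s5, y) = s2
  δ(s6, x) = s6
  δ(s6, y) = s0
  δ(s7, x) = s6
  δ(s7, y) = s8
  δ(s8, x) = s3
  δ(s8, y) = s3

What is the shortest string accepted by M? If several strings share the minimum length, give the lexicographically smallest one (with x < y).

A breadth-first search from s0 reaches an accepting state first via the path s0 → s3 → s5 → s2 on input yxy.
No string of length < 3 is accepted (BFS exhausts all shorter strings without reaching an accepting state), and yxy is the lexicographically least accepting string of length 3.

yxy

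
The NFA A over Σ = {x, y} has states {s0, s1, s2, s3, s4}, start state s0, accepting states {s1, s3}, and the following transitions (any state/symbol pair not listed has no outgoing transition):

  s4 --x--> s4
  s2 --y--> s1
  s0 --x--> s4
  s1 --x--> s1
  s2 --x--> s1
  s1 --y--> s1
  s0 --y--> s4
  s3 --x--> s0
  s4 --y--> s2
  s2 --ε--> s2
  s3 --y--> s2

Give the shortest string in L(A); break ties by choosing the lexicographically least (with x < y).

xyx

A breadth-first search from s0 reaches an accepting state first via the path s0 → s4 → s2 → s1 on input xyx.
No string of length < 3 is accepted (BFS exhausts all shorter strings without reaching an accepting state), and xyx is the lexicographically least accepting string of length 3.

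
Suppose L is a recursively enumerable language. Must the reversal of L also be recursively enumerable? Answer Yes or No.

Yes

Reverse the input and run the recogniser for L on it; this accepts exactly Lᴿ.
So the recursively enumerable languages are closed under reversal.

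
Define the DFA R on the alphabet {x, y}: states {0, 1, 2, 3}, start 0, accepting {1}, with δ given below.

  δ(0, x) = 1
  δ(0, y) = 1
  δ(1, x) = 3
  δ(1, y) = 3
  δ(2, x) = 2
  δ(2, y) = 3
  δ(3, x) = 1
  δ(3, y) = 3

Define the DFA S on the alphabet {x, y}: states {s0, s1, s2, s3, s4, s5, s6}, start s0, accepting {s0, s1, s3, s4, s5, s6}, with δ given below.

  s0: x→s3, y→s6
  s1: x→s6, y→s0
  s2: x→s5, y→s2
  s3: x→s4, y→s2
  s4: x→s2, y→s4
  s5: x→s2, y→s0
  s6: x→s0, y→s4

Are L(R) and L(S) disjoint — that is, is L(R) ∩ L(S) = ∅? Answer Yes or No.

No

The string x is accepted by both R and S.
Hence L(R) ∩ L(S) ≠ ∅.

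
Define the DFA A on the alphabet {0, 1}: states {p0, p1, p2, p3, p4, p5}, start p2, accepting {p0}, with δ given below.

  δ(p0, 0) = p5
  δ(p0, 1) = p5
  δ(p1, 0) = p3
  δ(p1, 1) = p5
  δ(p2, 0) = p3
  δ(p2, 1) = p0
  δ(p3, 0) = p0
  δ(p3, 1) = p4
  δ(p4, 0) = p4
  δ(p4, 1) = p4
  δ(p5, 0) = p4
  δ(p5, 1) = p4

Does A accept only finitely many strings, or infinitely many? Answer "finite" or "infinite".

The useful states (reachable from p2 and able to reach an accepting state) are {p0, p2, p3}.
Restricted to these states the transition graph has no cycle, so every accepting path has bounded length and L is finite.

finite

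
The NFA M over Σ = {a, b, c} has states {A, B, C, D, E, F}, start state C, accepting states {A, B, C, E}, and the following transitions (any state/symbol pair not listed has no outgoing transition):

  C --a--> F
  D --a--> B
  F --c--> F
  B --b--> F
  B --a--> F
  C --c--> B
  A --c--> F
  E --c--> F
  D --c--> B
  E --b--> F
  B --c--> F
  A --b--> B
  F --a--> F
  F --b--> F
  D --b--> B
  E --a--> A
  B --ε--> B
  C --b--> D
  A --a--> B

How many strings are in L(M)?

5

The useful subgraph on states {B, C, D} is acyclic, so L(M) is finite; the longest accepting path visits 3 useful states, giving maximum string length 2.
Counting accepting paths from C by length: 1 of length 0, 1 of length 1, 3 of length 2. Total 5.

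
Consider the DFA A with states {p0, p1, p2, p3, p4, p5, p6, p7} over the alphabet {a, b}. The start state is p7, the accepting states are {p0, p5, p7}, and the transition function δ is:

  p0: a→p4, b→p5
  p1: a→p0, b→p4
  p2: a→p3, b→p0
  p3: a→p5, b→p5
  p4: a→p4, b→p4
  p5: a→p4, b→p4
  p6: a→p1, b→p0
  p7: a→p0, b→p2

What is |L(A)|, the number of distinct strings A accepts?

The useful subgraph on states {p0, p2, p3, p5, p7} is acyclic, so L(A) is finite; the longest accepting path visits 4 useful states, giving maximum string length 3.
Counting accepting paths from p7 by length: 1 of length 0, 1 of length 1, 2 of length 2, 3 of length 3. Total 7.

7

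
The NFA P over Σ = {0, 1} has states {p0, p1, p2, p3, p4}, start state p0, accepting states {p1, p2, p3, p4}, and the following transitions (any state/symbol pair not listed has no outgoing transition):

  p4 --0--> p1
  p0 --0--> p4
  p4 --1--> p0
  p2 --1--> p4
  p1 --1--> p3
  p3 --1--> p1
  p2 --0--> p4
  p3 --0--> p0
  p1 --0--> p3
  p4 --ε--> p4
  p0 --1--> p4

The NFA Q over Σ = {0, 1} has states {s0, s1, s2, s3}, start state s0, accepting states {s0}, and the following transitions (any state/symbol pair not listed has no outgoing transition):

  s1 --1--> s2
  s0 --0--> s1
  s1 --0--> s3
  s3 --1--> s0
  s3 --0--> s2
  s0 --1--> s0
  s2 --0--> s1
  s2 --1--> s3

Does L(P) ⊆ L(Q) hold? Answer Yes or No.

No

The string 0 is in L(P) but not in L(Q).
So L(P) ⊄ L(Q).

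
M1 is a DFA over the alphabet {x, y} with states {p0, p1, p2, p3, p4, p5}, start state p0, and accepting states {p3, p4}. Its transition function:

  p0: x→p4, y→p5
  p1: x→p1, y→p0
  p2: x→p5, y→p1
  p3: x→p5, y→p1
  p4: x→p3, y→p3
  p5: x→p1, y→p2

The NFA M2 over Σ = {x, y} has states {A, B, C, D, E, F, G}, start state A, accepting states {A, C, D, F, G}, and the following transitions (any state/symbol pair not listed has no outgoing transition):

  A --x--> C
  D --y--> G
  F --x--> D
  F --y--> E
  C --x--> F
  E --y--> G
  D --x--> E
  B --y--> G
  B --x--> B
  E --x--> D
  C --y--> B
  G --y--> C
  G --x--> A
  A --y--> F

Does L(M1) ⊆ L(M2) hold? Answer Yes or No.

The string xy is in L(M1) but not in L(M2).
So L(M1) ⊄ L(M2).

No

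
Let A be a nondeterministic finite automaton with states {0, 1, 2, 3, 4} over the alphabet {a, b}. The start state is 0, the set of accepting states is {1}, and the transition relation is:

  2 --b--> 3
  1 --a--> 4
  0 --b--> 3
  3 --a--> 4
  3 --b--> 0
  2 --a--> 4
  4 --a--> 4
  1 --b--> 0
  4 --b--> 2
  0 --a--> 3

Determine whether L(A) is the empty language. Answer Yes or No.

The states reachable from the start state are {0, 2, 3, 4}.
None of the accepting states {1} is reachable, so no string is accepted and L(A) = ∅.

Yes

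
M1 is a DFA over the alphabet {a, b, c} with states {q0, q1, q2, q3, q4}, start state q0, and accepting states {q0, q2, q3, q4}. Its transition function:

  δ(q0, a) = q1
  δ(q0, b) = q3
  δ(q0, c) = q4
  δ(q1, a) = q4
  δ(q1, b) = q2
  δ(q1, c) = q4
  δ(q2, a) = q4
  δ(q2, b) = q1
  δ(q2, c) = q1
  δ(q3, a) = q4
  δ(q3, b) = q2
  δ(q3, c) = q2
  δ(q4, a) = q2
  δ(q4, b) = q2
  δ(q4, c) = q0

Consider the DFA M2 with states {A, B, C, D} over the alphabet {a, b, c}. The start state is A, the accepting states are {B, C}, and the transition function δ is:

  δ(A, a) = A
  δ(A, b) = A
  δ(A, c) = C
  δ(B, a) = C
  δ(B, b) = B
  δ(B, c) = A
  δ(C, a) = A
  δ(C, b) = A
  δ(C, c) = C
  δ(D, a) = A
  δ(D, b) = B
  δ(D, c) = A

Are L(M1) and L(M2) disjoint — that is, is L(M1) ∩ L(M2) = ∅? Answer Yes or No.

The string c is accepted by both M1 and M2.
Hence L(M1) ∩ L(M2) ≠ ∅.

No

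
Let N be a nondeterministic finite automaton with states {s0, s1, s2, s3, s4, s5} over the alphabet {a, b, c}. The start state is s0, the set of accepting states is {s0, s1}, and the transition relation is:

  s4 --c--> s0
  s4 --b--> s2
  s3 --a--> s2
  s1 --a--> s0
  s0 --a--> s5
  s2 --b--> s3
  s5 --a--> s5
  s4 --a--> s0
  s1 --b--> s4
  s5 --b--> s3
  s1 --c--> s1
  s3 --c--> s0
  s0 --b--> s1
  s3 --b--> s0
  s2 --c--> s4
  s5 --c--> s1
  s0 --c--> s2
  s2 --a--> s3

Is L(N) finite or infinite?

infinite

State s0 is reachable from the start and can reach an accepting state, and it lies on the cycle s0 → s1 → s0.
Traversing that cycle any number of times yields accepted strings of unbounded length, so the language is infinite.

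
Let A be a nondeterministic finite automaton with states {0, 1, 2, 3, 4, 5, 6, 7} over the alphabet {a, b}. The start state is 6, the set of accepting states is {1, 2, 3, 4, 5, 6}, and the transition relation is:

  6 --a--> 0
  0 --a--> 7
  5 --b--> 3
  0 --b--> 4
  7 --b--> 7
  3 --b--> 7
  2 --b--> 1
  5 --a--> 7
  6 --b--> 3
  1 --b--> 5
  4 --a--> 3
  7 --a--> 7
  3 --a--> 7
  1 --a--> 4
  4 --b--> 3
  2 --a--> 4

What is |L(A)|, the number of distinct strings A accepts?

The useful subgraph on states {0, 3, 4, 6} is acyclic, so L(A) is finite; the longest accepting path visits 4 useful states, giving maximum string length 3.
Counting accepting paths from 6 by length: 1 of length 0, 1 of length 1, 1 of length 2, 2 of length 3. Total 5.

5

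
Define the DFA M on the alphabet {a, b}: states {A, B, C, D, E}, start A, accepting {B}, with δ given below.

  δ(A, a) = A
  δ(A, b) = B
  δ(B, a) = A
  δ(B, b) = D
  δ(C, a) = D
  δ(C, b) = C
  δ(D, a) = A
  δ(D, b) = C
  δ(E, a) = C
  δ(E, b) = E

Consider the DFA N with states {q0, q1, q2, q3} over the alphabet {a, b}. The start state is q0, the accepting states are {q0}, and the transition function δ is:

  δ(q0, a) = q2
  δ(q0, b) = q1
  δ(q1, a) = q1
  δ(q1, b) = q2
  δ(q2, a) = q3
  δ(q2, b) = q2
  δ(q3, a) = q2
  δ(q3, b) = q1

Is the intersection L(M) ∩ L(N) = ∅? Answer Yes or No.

Exploring the product automaton M × N from the start pair (A, q0), following both machines on each input symbol, reaches 11 state pairs: (A, q0), (A, q2), (B, q1), (A, q3), (B, q2), (A, q1), (D, q2), (C, q2), (D, q3), (C, q1), (D, q1).
M accepts in {B} and N accepts in {q0}; no reachable pair has both components accepting, so no string drives both machines to acceptance simultaneously and L(M) ∩ L(N) = ∅.
So no string is accepted by both, and the intersection is empty.

Yes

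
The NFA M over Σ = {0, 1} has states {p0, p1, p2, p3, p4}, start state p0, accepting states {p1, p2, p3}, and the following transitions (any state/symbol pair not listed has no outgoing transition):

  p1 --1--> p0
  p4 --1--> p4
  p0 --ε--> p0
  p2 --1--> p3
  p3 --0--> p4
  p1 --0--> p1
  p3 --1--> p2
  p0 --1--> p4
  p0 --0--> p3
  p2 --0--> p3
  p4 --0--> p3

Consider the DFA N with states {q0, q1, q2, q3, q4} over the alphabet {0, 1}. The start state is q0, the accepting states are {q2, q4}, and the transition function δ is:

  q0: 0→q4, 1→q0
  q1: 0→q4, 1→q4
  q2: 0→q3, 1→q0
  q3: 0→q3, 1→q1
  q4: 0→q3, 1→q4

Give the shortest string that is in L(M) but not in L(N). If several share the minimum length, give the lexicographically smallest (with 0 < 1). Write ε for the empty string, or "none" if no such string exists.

The string 000 is accepted by M but not by N.
No shorter string lies in the difference, and 000 is the lexicographically first length-3 string in L(M) \ L(N).

000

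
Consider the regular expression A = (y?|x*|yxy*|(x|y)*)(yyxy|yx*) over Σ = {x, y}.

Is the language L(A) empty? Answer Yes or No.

The string y matches the expression, so it belongs to L(A).
Since L(A) contains at least one string, it is not empty.

No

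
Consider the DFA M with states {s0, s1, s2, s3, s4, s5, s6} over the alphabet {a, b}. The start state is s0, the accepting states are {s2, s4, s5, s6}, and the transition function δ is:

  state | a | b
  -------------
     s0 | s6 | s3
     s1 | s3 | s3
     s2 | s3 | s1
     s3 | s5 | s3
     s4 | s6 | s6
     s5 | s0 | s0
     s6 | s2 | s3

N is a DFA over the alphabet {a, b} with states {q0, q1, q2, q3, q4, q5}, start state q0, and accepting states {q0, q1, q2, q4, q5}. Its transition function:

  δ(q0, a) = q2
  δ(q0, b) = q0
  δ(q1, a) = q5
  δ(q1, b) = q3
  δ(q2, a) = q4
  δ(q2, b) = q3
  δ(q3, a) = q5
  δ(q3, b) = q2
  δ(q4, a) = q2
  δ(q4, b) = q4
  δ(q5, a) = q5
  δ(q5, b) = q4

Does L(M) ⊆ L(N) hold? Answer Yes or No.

Exploring the product automaton M × N from the start pair (s0, q0), following both machines on each input symbol, reaches 21 state pairs: (s0, q0), (s6, q2), (s3, q0), (s2, q4), (s3, q3), (s5, q2), (s3, q2), (s1, q4), (s5, q5), (s0, q4), (s0, q3), (s5, q4), (s3, q4), (s0, q5), (s6, q5), (s0, q2), (s2, q5), (s6, q4), (s3, q5), (s2, q2), (s1, q3).
M accepts in {s2, s4, s5, s6} and N accepts in {q0, q1, q2, q4, q5}. The reachable pairs whose M-component is accepting are (s6, q2), (s2, q4), (s5, q2), (s5, q5), (s5, q4), (s6, q5), (s2, q5), (s6, q4), (s2, q2); in each of them the N-component is accepting too, so the product for L(M) \ L(N) (M-component accepting, N-component rejecting) has no reachable accepting pair and the difference is empty.
Hence every string in L(M) is also in L(N).

Yes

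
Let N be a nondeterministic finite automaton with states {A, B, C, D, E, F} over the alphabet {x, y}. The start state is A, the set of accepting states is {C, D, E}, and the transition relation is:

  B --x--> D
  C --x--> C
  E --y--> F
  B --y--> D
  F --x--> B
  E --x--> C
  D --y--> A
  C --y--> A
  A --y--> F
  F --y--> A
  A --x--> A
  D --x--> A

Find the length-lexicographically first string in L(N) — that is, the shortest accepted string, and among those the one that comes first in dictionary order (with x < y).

A breadth-first search from A reaches an accepting state first via the path A → F → B → D on input yxx.
No string of length < 3 is accepted (BFS exhausts all shorter strings without reaching an accepting state), and yxx is the lexicographically least accepting string of length 3.

yxx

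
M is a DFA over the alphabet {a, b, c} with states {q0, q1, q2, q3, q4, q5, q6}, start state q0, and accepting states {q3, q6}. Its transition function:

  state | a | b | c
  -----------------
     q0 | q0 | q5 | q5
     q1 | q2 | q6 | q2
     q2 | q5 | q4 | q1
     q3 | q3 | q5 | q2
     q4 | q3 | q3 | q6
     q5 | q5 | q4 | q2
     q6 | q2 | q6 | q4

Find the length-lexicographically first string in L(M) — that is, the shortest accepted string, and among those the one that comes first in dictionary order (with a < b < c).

A breadth-first search from q0 reaches an accepting state first via the path q0 → q5 → q4 → q3 on input bba.
No string of length < 3 is accepted (BFS exhausts all shorter strings without reaching an accepting state), and bba is the lexicographically least accepting string of length 3.

bba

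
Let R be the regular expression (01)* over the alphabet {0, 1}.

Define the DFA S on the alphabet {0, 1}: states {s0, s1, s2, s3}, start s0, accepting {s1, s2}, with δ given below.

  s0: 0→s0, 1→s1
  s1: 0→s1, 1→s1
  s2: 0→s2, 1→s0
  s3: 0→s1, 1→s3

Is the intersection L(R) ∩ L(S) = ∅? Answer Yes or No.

The string 01 is accepted by both R and S.
Hence L(R) ∩ L(S) ≠ ∅.

No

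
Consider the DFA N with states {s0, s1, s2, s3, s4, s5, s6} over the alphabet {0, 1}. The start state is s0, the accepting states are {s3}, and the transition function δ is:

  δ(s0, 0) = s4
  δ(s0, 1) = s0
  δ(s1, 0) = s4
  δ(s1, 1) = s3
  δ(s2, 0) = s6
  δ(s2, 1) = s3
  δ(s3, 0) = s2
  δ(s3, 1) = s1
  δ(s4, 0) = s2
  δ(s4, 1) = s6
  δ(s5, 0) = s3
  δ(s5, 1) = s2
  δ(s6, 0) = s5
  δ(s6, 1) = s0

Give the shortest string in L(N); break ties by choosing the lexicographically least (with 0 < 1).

A breadth-first search from s0 reaches an accepting state first via the path s0 → s4 → s2 → s3 on input 001.
No string of length < 3 is accepted (BFS exhausts all shorter strings without reaching an accepting state), and 001 is the lexicographically least accepting string of length 3.

001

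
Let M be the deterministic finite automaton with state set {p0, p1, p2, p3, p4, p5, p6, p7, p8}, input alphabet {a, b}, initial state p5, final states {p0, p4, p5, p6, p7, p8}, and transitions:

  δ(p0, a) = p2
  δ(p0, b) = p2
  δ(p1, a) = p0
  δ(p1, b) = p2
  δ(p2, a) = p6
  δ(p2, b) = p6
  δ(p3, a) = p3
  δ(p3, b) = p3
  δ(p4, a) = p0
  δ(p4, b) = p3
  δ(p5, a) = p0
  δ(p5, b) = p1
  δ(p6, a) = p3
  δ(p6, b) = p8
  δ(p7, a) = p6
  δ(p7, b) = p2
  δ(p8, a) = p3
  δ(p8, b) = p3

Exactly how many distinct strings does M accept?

23

The useful subgraph on states {p0, p1, p2, p5, p6, p8} is acyclic, so L(M) is finite; the longest accepting path visits 6 useful states, giving maximum string length 5.
Counting accepting paths from p5 by length: 1 of length 0, 1 of length 1, 1 of length 2, 6 of length 3, 10 of length 4, 4 of length 5. Total 23.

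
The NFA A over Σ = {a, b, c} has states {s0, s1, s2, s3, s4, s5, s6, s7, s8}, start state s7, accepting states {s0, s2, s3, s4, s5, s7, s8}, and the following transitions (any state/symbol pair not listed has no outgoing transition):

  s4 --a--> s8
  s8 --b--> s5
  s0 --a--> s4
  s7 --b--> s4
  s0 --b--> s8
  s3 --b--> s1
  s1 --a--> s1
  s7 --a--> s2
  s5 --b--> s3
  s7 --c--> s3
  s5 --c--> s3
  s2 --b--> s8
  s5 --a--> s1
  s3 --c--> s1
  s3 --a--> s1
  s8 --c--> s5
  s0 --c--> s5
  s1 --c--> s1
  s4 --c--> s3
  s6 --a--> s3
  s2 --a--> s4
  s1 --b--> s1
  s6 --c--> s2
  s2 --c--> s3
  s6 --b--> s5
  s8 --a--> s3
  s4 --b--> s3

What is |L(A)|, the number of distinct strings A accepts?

The useful subgraph on states {s2, s3, s4, s5, s7, s8} is acyclic, so L(A) is finite; the longest accepting path visits 6 useful states, giving maximum string length 5.
Counting accepting paths from s7 by length: 1 of length 0, 3 of length 1, 6 of length 2, 9 of length 3, 11 of length 4, 4 of length 5. Total 34.

34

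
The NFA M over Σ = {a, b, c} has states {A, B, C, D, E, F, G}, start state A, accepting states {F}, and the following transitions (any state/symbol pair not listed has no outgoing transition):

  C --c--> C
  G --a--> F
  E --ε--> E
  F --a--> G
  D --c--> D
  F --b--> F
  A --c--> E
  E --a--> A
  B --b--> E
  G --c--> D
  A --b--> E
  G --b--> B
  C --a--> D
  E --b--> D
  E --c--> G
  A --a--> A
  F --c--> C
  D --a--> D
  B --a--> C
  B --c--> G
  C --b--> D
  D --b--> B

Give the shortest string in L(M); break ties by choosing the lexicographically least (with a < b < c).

bca

A breadth-first search from A reaches an accepting state first via the path A → E → G → F on input bca.
No string of length < 3 is accepted (BFS exhausts all shorter strings without reaching an accepting state), and bca is the lexicographically least accepting string of length 3.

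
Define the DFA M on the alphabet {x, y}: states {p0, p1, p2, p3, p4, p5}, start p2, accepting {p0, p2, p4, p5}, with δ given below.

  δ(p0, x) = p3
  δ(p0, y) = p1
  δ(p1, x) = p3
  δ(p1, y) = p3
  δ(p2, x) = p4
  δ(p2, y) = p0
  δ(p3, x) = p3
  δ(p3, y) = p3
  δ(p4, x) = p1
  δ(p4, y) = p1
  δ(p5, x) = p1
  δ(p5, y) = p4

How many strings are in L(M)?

The useful subgraph on states {p0, p2, p4} is acyclic, so L(M) is finite; the longest accepting path visits 2 useful states, giving maximum string length 1.
Counting accepting paths from p2 by length: 1 of length 0, 2 of length 1. Total 3.

3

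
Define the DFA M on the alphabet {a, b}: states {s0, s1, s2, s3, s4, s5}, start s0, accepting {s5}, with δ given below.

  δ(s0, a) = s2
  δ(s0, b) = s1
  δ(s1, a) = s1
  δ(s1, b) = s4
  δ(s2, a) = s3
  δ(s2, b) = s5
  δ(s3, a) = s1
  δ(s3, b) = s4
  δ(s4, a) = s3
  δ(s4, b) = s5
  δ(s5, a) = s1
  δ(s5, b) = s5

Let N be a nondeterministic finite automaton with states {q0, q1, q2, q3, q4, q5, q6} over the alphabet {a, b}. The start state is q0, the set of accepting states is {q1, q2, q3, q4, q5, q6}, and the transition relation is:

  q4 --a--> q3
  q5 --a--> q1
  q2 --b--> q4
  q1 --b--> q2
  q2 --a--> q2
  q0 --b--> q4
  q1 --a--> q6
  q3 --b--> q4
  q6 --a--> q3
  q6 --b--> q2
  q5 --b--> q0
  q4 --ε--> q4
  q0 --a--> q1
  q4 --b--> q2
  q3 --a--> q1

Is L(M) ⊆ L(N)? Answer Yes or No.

Exploring the product automaton M × N from the start pair (s0, q0), following both machines on each input symbol, reaches 14 state pairs: (s0, q0), (s2, q1), (s1, q4), (s3, q6), (s5, q2), (s1, q3), (s4, q2), (s1, q2), (s5, q4), (s1, q1), (s4, q4), (s3, q2), (s1, q6), (s3, q3).
M accepts in {s5} and N accepts in {q1, q2, q3, q4, q5, q6}. The reachable pairs whose M-component is accepting are (s5, q2), (s5, q4); in each of them the N-component is accepting too, so the product for L(M) \ L(N) (M-component accepting, N-component rejecting) has no reachable accepting pair and the difference is empty.
Hence every string in L(M) is also in L(N).

Yes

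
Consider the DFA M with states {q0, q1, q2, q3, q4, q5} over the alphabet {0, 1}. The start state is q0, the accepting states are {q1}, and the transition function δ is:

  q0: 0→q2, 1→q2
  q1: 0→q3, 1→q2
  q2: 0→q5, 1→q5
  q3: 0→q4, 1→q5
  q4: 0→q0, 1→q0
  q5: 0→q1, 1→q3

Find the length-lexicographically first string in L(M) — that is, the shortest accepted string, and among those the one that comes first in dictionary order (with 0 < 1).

A breadth-first search from q0 reaches an accepting state first via the path q0 → q2 → q5 → q1 on input 000.
No string of length < 3 is accepted (BFS exhausts all shorter strings without reaching an accepting state), and 000 is the lexicographically least accepting string of length 3.

000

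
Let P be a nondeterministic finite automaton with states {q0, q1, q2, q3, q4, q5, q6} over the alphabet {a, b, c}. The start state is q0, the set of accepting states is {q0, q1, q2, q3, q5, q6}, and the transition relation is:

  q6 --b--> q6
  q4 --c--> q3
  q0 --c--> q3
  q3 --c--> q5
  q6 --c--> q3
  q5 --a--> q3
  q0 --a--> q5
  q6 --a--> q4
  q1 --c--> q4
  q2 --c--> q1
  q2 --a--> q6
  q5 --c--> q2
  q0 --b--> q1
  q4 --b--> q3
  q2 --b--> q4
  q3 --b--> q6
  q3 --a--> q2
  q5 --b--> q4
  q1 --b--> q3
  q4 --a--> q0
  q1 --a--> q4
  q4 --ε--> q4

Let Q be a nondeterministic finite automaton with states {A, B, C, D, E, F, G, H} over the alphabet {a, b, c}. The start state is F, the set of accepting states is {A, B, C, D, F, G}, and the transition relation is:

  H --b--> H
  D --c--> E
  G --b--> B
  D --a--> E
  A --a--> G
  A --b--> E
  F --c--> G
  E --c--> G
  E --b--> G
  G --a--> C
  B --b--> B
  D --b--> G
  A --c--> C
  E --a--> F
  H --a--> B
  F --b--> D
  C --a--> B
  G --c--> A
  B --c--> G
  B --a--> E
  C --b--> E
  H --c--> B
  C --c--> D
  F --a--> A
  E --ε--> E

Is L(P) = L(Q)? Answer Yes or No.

Exploring the product automaton P × Q from the start pair (q0, F), following both machines on each input symbol, reaches 7 state pairs: (q0, F), (q5, A), (q1, D), (q3, G), (q4, E), (q2, C), (q6, B).
P accepts in {q0, q1, q2, q3, q5, q6} and Q accepts in {A, B, C, D, F, G}. In every reachable pair the two components are either both accepting — (q0, F), (q5, A), (q1, D), (q3, G), (q2, C), (q6, B) — or both non-accepting, so no string is accepted by exactly one of the machines: L(P) \ L(Q) and L(Q) \ L(P) are both empty.
Hence every string is accepted by P iff it is accepted by Q, and the two languages coincide.

Yes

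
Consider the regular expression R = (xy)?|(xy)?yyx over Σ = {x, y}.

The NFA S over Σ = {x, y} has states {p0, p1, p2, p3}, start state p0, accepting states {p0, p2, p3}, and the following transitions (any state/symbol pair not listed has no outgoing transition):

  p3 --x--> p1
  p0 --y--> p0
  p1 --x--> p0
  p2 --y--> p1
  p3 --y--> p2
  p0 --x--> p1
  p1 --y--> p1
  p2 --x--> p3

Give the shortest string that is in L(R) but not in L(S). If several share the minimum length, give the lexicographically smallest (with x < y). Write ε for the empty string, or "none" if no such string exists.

The string xy is accepted by R but not by S.
No shorter string lies in the difference, and xy is the lexicographically first length-2 string in L(R) \ L(S).

xy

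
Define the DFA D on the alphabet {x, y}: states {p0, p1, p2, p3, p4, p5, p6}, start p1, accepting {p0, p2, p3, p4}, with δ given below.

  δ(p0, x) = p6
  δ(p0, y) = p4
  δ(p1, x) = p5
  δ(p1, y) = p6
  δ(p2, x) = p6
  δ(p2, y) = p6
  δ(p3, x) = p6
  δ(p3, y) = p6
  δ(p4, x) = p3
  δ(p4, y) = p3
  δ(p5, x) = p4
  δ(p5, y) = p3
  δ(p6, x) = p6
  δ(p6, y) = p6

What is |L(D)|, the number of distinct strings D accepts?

The useful subgraph on states {p1, p3, p4, p5} is acyclic, so L(D) is finite; the longest accepting path visits 4 useful states, giving maximum string length 3.
Counting accepting paths from p1 by length: 2 of length 2, 2 of length 3. Total 4.

4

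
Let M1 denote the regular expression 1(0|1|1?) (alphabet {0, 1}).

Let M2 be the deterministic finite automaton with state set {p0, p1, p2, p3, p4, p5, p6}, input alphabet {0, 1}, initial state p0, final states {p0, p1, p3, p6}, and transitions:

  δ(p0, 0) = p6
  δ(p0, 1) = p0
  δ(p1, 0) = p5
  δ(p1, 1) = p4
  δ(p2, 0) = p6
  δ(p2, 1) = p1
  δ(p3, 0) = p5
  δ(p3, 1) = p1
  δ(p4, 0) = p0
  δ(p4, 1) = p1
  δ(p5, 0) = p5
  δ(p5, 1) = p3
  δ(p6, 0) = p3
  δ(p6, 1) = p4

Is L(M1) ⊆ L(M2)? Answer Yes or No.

Converting the expression M1 to a DFA (subset construction, then merging equivalent states) gives the minimal DFA with states {r0, r1, r2, r3}, start state r0, accepting states {r2, r3} and transitions r0: 0→r1, 1→r2; r1: 0→r1, 1→r1; r2: 0→r3, 1→r3; r3: 0→r1, 1→r1.
Exploring the product automaton M1 × M2 from the start pair (r0, p0), following both machines on each input symbol, reaches 10 state pairs: (r0, p0), (r1, p6), (r2, p0), (r1, p3), (r1, p4), (r3, p6), (r3, p0), (r1, p5), (r1, p1), (r1, p0).
M1 accepts in {r2, r3} and M2 accepts in {p0, p1, p3, p6}. The reachable pairs whose M1-component is accepting are (r2, p0), (r3, p6), (r3, p0); in each of them the M2-component is accepting too, so the product for L(M1) \ L(M2) (M1-component accepting, M2-component rejecting) has no reachable accepting pair and the difference is empty.
Hence every string in L(M1) is also in L(M2).

Yes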